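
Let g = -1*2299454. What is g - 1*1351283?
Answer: -3650737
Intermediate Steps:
g = -2299454
g - 1*1351283 = -2299454 - 1*1351283 = -2299454 - 1351283 = -3650737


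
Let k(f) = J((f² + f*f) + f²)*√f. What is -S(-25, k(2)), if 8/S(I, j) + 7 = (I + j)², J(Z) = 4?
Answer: -52/3425 - 16*√2/3425 ≈ -0.021789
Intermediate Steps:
k(f) = 4*√f
S(I, j) = 8/(-7 + (I + j)²)
-S(-25, k(2)) = -8/(-7 + (-25 + 4*√2)²)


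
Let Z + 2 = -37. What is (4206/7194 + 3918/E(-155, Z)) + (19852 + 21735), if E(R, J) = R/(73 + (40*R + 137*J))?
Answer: 397491982/1199 ≈ 3.3152e+5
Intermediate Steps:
Z = -39 (Z = -2 - 37 = -39)
E(R, J) = R/(73 + 40*R + 137*J)
(4206/7194 + 3918/E(-155, Z)) + (19852 + 21735) = (4206/7194 + 3918/((-155/(73 + 40*(-155) + 137*(-39))))) + (19852 + 21735) = (4206*(1/7194) + 3918/((-155/(73 - 6200 - 5343)))) + 41587 = (701/1199 + 3918/((-155/(-11470)))) + 41587 = (701/1199 + 3918/((-155*(-1/11470)))) + 41587 = (701/1199 + 3918/(1/74)) + 41587 = (701/1199 + 3918*74) + 41587 = (701/1199 + 289932) + 41587 = 347629169/1199 + 41587 = 397491982/1199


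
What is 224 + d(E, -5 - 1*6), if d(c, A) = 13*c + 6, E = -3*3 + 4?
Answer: 165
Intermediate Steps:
E = -5 (E = -9 + 4 = -5)
d(c, A) = 6 + 13*c
224 + d(E, -5 - 1*6) = 224 + (6 + 13*(-5)) = 224 + (6 - 65) = 224 - 59 = 165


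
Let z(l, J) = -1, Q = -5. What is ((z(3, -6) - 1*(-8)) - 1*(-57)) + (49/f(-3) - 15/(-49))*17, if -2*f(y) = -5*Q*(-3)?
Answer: 335959/3675 ≈ 91.417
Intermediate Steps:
f(y) = 75/2 (f(y) = -(-5)*(-5*(-3))/2 = -(-5)*15/2 = -½*(-75) = 75/2)
((z(3, -6) - 1*(-8)) - 1*(-57)) + (49/f(-3) - 15/(-49))*17 = ((-1 - 1*(-8)) - 1*(-57)) + (49/(75/2) - 15/(-49))*17 = ((-1 + 8) + 57) + (49*(2/75) - 15*(-1/49))*17 = (7 + 57) + (98/75 + 15/49)*17 = 64 + (5927/3675)*17 = 64 + 100759/3675 = 335959/3675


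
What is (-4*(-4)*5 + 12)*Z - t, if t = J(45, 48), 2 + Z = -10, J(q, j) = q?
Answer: -1149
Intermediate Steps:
Z = -12 (Z = -2 - 10 = -12)
t = 45
(-4*(-4)*5 + 12)*Z - t = (-4*(-4)*5 + 12)*(-12) - 1*45 = (16*5 + 12)*(-12) - 45 = (80 + 12)*(-12) - 45 = 92*(-12) - 45 = -1104 - 45 = -1149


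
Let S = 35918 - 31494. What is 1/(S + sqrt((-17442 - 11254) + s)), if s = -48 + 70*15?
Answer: 2212/9799735 - I*sqrt(27694)/19599470 ≈ 0.00022572 - 8.4908e-6*I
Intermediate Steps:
S = 4424
s = 1002 (s = -48 + 1050 = 1002)
1/(S + sqrt((-17442 - 11254) + s)) = 1/(4424 + sqrt((-17442 - 11254) + 1002)) = 1/(4424 + sqrt(-28696 + 1002)) = 1/(4424 + sqrt(-27694)) = 1/(4424 + I*sqrt(27694))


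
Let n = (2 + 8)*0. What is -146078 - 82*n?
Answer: -146078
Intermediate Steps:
n = 0 (n = 10*0 = 0)
-146078 - 82*n = -146078 - 82*0 = -146078 + 0 = -146078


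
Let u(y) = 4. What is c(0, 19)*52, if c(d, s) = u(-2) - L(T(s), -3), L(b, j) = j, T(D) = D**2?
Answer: 364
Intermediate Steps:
c(d, s) = 7 (c(d, s) = 4 - 1*(-3) = 4 + 3 = 7)
c(0, 19)*52 = 7*52 = 364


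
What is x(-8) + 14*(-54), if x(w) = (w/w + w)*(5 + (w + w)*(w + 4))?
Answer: -1239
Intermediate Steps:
x(w) = (1 + w)*(5 + 2*w*(4 + w)) (x(w) = (1 + w)*(5 + (2*w)*(4 + w)) = (1 + w)*(5 + 2*w*(4 + w)))
x(-8) + 14*(-54) = (5 + 2*(-8)³ + 10*(-8)² + 13*(-8)) + 14*(-54) = (5 + 2*(-512) + 10*64 - 104) - 756 = (5 - 1024 + 640 - 104) - 756 = -483 - 756 = -1239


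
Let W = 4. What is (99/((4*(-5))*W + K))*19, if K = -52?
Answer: -57/4 ≈ -14.250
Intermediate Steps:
(99/((4*(-5))*W + K))*19 = (99/((4*(-5))*4 - 52))*19 = (99/(-20*4 - 52))*19 = (99/(-80 - 52))*19 = (99/(-132))*19 = -1/132*99*19 = -3/4*19 = -57/4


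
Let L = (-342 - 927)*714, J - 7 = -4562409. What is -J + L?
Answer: 3656336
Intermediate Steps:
J = -4562402 (J = 7 - 4562409 = -4562402)
L = -906066 (L = -1269*714 = -906066)
-J + L = -1*(-4562402) - 906066 = 4562402 - 906066 = 3656336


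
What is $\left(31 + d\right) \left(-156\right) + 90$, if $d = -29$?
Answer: $-222$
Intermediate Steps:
$\left(31 + d\right) \left(-156\right) + 90 = \left(31 - 29\right) \left(-156\right) + 90 = 2 \left(-156\right) + 90 = -312 + 90 = -222$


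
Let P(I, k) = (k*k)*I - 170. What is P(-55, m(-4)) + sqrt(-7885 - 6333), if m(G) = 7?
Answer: -2865 + I*sqrt(14218) ≈ -2865.0 + 119.24*I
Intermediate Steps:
P(I, k) = -170 + I*k**2 (P(I, k) = k**2*I - 170 = I*k**2 - 170 = -170 + I*k**2)
P(-55, m(-4)) + sqrt(-7885 - 6333) = (-170 - 55*7**2) + sqrt(-7885 - 6333) = (-170 - 55*49) + sqrt(-14218) = (-170 - 2695) + I*sqrt(14218) = -2865 + I*sqrt(14218)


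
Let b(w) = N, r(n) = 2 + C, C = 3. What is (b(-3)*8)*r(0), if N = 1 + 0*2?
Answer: 40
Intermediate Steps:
r(n) = 5 (r(n) = 2 + 3 = 5)
N = 1 (N = 1 + 0 = 1)
b(w) = 1
(b(-3)*8)*r(0) = (1*8)*5 = 8*5 = 40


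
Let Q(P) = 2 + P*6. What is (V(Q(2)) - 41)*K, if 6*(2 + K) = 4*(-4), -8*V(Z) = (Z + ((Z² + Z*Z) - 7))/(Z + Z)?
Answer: 9583/48 ≈ 199.65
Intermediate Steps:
Q(P) = 2 + 6*P
V(Z) = -(-7 + Z + 2*Z²)/(16*Z) (V(Z) = -(Z + ((Z² + Z*Z) - 7))/(8*(Z + Z)) = -(Z + ((Z² + Z²) - 7))/(8*(2*Z)) = -(Z + (2*Z² - 7))*1/(2*Z)/8 = -(Z + (-7 + 2*Z²))*1/(2*Z)/8 = -(-7 + Z + 2*Z²)*1/(2*Z)/8 = -(-7 + Z + 2*Z²)/(16*Z))
K = -14/3 (K = -2 + (4*(-4))/6 = -2 + (⅙)*(-16) = -2 - 8/3 = -14/3 ≈ -4.6667)
(V(Q(2)) - 41)*K = ((7 - (2 + 6*2) - 2*(2 + 6*2)²)/(16*(2 + 6*2)) - 41)*(-14/3) = ((7 - (2 + 12) - 2*(2 + 12)²)/(16*(2 + 12)) - 41)*(-14/3) = ((1/16)*(7 - 1*14 - 2*14²)/14 - 41)*(-14/3) = ((1/16)*(1/14)*(7 - 14 - 2*196) - 41)*(-14/3) = ((1/16)*(1/14)*(7 - 14 - 392) - 41)*(-14/3) = ((1/16)*(1/14)*(-399) - 41)*(-14/3) = (-57/32 - 41)*(-14/3) = -1369/32*(-14/3) = 9583/48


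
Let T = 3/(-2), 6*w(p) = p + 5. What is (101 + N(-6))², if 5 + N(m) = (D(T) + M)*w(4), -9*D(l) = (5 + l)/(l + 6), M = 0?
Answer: 26801329/2916 ≈ 9191.1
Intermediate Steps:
w(p) = ⅚ + p/6 (w(p) = (p + 5)/6 = (5 + p)/6 = ⅚ + p/6)
T = -3/2 (T = 3*(-½) = -3/2 ≈ -1.5000)
D(l) = -(5 + l)/(9*(6 + l)) (D(l) = -(5 + l)/(9*(l + 6)) = -(5 + l)/(9*(6 + l)))
N(m) = -277/54 (N(m) = -5 + ((-5 - 1*(-3/2))/(9*(6 - 3/2)) + 0)*(⅚ + (⅙)*4) = -5 + ((-5 + 3/2)/(9*(9/2)) + 0)*(⅚ + ⅔) = -5 + ((⅑)*(2/9)*(-7/2) + 0)*(3/2) = -5 + (-7/81 + 0)*(3/2) = -5 - 7/81*3/2 = -5 - 7/54 = -277/54)
(101 + N(-6))² = (101 - 277/54)² = (5177/54)² = 26801329/2916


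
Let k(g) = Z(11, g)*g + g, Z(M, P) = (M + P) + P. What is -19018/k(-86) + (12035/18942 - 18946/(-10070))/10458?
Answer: -474136260233513/343109218969440 ≈ -1.3819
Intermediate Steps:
Z(M, P) = M + 2*P
k(g) = g + g*(11 + 2*g) (k(g) = (11 + 2*g)*g + g = g*(11 + 2*g) + g = g + g*(11 + 2*g))
-19018/k(-86) + (12035/18942 - 18946/(-10070))/10458 = -19018*(-1/(172*(6 - 86))) + (12035/18942 - 18946/(-10070))/10458 = -19018/(2*(-86)*(-80)) + (12035*(1/18942) - 18946*(-1/10070))*(1/10458) = -19018/13760 + (12035/18942 + 9473/5035)*(1/10458) = -19018*1/13760 + (240033791/95372970)*(1/10458) = -9509/6880 + 240033791/997410520260 = -474136260233513/343109218969440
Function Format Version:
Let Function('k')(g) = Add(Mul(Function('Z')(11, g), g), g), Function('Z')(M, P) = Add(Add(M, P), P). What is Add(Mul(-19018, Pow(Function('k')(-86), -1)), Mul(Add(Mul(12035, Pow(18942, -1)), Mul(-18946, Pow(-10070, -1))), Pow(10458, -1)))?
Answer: Rational(-474136260233513, 343109218969440) ≈ -1.3819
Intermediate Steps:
Function('Z')(M, P) = Add(M, Mul(2, P))
Function('k')(g) = Add(g, Mul(g, Add(11, Mul(2, g)))) (Function('k')(g) = Add(Mul(Add(11, Mul(2, g)), g), g) = Add(Mul(g, Add(11, Mul(2, g))), g) = Add(g, Mul(g, Add(11, Mul(2, g)))))
Add(Mul(-19018, Pow(Function('k')(-86), -1)), Mul(Add(Mul(12035, Pow(18942, -1)), Mul(-18946, Pow(-10070, -1))), Pow(10458, -1))) = Add(Mul(-19018, Pow(Mul(2, -86, Add(6, -86)), -1)), Mul(Add(Mul(12035, Pow(18942, -1)), Mul(-18946, Pow(-10070, -1))), Pow(10458, -1))) = Add(Mul(-19018, Pow(Mul(2, -86, -80), -1)), Mul(Add(Mul(12035, Rational(1, 18942)), Mul(-18946, Rational(-1, 10070))), Rational(1, 10458))) = Add(Mul(-19018, Pow(13760, -1)), Mul(Add(Rational(12035, 18942), Rational(9473, 5035)), Rational(1, 10458))) = Add(Mul(-19018, Rational(1, 13760)), Mul(Rational(240033791, 95372970), Rational(1, 10458))) = Add(Rational(-9509, 6880), Rational(240033791, 997410520260)) = Rational(-474136260233513, 343109218969440)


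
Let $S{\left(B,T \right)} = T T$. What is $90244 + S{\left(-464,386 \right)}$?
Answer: $239240$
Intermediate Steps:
$S{\left(B,T \right)} = T^{2}$
$90244 + S{\left(-464,386 \right)} = 90244 + 386^{2} = 90244 + 148996 = 239240$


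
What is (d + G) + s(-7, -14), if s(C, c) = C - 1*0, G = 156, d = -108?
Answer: 41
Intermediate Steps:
s(C, c) = C (s(C, c) = C + 0 = C)
(d + G) + s(-7, -14) = (-108 + 156) - 7 = 48 - 7 = 41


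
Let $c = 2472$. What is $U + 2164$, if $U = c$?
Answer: $4636$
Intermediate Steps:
$U = 2472$
$U + 2164 = 2472 + 2164 = 4636$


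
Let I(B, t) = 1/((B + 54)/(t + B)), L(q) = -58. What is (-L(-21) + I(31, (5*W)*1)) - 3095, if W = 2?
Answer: -258104/85 ≈ -3036.5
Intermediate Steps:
I(B, t) = (B + t)/(54 + B) (I(B, t) = 1/((54 + B)/(B + t)) = (B + t)/(54 + B))
(-L(-21) + I(31, (5*W)*1)) - 3095 = (-1*(-58) + (31 + (5*2)*1)/(54 + 31)) - 3095 = (58 + (31 + 10*1)/85) - 3095 = (58 + (31 + 10)/85) - 3095 = (58 + (1/85)*41) - 3095 = (58 + 41/85) - 3095 = 4971/85 - 3095 = -258104/85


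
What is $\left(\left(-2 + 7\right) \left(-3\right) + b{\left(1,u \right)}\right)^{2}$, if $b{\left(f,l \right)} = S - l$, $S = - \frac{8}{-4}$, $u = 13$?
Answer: $676$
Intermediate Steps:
$S = 2$ ($S = \left(-8\right) \left(- \frac{1}{4}\right) = 2$)
$b{\left(f,l \right)} = 2 - l$
$\left(\left(-2 + 7\right) \left(-3\right) + b{\left(1,u \right)}\right)^{2} = \left(\left(-2 + 7\right) \left(-3\right) + \left(2 - 13\right)\right)^{2} = \left(5 \left(-3\right) + \left(2 - 13\right)\right)^{2} = \left(-15 - 11\right)^{2} = \left(-26\right)^{2} = 676$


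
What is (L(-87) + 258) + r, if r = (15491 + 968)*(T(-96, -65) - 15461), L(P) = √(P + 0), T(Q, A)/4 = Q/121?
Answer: -30797473517/121 + I*√87 ≈ -2.5452e+8 + 9.3274*I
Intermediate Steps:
T(Q, A) = 4*Q/121 (T(Q, A) = 4*(Q/121) = 4*Q/121)
L(P) = √P
r = -30797504735/121 (r = (15491 + 968)*((4/121)*(-96) - 15461) = 16459*(-384/121 - 15461) = 16459*(-1871165/121) = -30797504735/121 ≈ -2.5452e+8)
(L(-87) + 258) + r = (√(-87) + 258) - 30797504735/121 = (I*√87 + 258) - 30797504735/121 = (258 + I*√87) - 30797504735/121 = -30797473517/121 + I*√87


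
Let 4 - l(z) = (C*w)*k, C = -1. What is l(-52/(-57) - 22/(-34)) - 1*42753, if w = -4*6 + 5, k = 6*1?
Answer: -42863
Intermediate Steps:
k = 6
w = -19 (w = -24 + 5 = -19)
l(z) = -110 (l(z) = 4 - (-1*(-19))*6 = 4 - 19*6 = 4 - 1*114 = 4 - 114 = -110)
l(-52/(-57) - 22/(-34)) - 1*42753 = -110 - 1*42753 = -110 - 42753 = -42863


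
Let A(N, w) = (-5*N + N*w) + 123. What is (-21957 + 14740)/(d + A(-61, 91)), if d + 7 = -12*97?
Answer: 7217/6294 ≈ 1.1466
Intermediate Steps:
d = -1171 (d = -7 - 12*97 = -7 - 1164 = -1171)
A(N, w) = 123 - 5*N + N*w
(-21957 + 14740)/(d + A(-61, 91)) = (-21957 + 14740)/(-1171 + (123 - 5*(-61) - 61*91)) = -7217/(-1171 + (123 + 305 - 5551)) = -7217/(-1171 - 5123) = -7217/(-6294) = -7217*(-1/6294) = 7217/6294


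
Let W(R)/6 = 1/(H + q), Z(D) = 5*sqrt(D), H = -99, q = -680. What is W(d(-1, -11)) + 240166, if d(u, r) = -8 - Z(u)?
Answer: 187089308/779 ≈ 2.4017e+5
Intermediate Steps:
d(u, r) = -8 - 5*sqrt(u)
W(R) = -6/779 (W(R) = 6/(-99 - 680) = 6/(-779) = 6*(-1/779) = -6/779)
W(d(-1, -11)) + 240166 = -6/779 + 240166 = 187089308/779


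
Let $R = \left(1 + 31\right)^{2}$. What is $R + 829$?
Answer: $1853$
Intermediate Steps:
$R = 1024$ ($R = 32^{2} = 1024$)
$R + 829 = 1024 + 829 = 1853$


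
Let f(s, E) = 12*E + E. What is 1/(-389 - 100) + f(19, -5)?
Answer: -31786/489 ≈ -65.002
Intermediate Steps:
f(s, E) = 13*E
1/(-389 - 100) + f(19, -5) = 1/(-389 - 100) + 13*(-5) = 1/(-489) - 65 = -1/489 - 65 = -31786/489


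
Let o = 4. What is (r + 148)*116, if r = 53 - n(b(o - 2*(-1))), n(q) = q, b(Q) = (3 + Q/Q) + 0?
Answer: 22852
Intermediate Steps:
b(Q) = 4 (b(Q) = (3 + 1) + 0 = 4 + 0 = 4)
r = 49 (r = 53 - 1*4 = 53 - 4 = 49)
(r + 148)*116 = (49 + 148)*116 = 197*116 = 22852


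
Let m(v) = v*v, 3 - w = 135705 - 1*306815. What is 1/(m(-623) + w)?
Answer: 1/559242 ≈ 1.7881e-6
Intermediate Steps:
w = 171113 (w = 3 - (135705 - 1*306815) = 3 - (135705 - 306815) = 3 - 1*(-171110) = 3 + 171110 = 171113)
m(v) = v²
1/(m(-623) + w) = 1/((-623)² + 171113) = 1/(388129 + 171113) = 1/559242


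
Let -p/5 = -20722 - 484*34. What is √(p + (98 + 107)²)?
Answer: √227915 ≈ 477.40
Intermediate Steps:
p = 185890 (p = -5*(-20722 - 484*34) = -5*(-20722 - 1*16456) = -5*(-20722 - 16456) = -5*(-37178) = 185890)
√(p + (98 + 107)²) = √(185890 + (98 + 107)²) = √(185890 + 205²) = √(185890 + 42025) = √227915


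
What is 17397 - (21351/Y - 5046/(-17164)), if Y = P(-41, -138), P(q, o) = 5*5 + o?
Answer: 17053968285/969766 ≈ 17586.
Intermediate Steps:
P(q, o) = 25 + o
Y = -113 (Y = 25 - 138 = -113)
17397 - (21351/Y - 5046/(-17164)) = 17397 - (21351/(-113) - 5046/(-17164)) = 17397 - (21351*(-1/113) - 5046*(-1/17164)) = 17397 - (-21351/113 + 2523/8582) = 17397 - 1*(-182949183/969766) = 17397 + 182949183/969766 = 17053968285/969766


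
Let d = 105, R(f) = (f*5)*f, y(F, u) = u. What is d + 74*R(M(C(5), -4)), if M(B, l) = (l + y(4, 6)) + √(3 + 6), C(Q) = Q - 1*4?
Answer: 9355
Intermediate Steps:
C(Q) = -4 + Q (C(Q) = Q - 4 = -4 + Q)
M(B, l) = 9 + l (M(B, l) = (l + 6) + √(3 + 6) = (6 + l) + √9 = (6 + l) + 3 = 9 + l)
R(f) = 5*f² (R(f) = (5*f)*f = 5*f²)
d + 74*R(M(C(5), -4)) = 105 + 74*(5*(9 - 4)²) = 105 + 74*(5*5²) = 105 + 74*(5*25) = 105 + 74*125 = 105 + 9250 = 9355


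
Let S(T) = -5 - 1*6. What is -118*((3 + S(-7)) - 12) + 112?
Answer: 2472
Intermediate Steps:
S(T) = -11 (S(T) = -5 - 6 = -11)
-118*((3 + S(-7)) - 12) + 112 = -118*((3 - 11) - 12) + 112 = -118*(-8 - 12) + 112 = -118*(-20) + 112 = 2360 + 112 = 2472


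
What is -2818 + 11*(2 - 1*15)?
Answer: -2961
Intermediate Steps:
-2818 + 11*(2 - 1*15) = -2818 + 11*(2 - 15) = -2818 + 11*(-13) = -2818 - 143 = -2961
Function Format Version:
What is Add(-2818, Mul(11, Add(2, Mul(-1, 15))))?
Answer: -2961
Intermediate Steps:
Add(-2818, Mul(11, Add(2, Mul(-1, 15)))) = Add(-2818, Mul(11, Add(2, -15))) = Add(-2818, Mul(11, -13)) = Add(-2818, -143) = -2961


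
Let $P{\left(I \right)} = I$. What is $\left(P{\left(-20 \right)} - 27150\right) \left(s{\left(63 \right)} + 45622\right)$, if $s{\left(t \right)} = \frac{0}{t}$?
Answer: $-1239549740$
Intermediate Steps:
$s{\left(t \right)} = 0$
$\left(P{\left(-20 \right)} - 27150\right) \left(s{\left(63 \right)} + 45622\right) = \left(-20 - 27150\right) \left(0 + 45622\right) = \left(-27170\right) 45622 = -1239549740$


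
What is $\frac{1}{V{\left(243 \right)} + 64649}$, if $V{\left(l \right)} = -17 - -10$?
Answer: $\frac{1}{64642} \approx 1.547 \cdot 10^{-5}$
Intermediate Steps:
$V{\left(l \right)} = -7$ ($V{\left(l \right)} = -17 + 10 = -7$)
$\frac{1}{V{\left(243 \right)} + 64649} = \frac{1}{-7 + 64649} = \frac{1}{64642}$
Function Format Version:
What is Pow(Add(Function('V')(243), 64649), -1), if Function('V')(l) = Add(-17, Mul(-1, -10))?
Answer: Rational(1, 64642) ≈ 1.5470e-5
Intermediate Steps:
Function('V')(l) = -7 (Function('V')(l) = Add(-17, 10) = -7)
Pow(Add(Function('V')(243), 64649), -1) = Pow(Add(-7, 64649), -1) = Pow(64642, -1) = Rational(1, 64642)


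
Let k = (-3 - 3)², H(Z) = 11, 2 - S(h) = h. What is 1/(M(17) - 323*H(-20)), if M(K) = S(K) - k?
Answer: -1/3604 ≈ -0.00027747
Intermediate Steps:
S(h) = 2 - h
k = 36 (k = (-6)² = 36)
M(K) = -34 - K (M(K) = (2 - K) - 1*36 = (2 - K) - 36 = -34 - K)
1/(M(17) - 323*H(-20)) = 1/((-34 - 1*17) - 323*11) = 1/((-34 - 17) - 3553) = 1/(-51 - 3553) = 1/(-3604) = -1/3604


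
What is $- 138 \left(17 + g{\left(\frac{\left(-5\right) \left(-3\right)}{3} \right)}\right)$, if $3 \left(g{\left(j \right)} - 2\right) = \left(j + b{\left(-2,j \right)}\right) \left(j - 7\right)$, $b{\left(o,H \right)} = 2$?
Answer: $-1978$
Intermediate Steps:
$g{\left(j \right)} = 2 + \frac{\left(-7 + j\right) \left(2 + j\right)}{3}$ ($g{\left(j \right)} = 2 + \frac{\left(j + 2\right) \left(j - 7\right)}{3} = 2 + \frac{\left(2 + j\right) \left(-7 + j\right)}{3} = 2 + \frac{\left(-7 + j\right) \left(2 + j\right)}{3}$)
$- 138 \left(17 + g{\left(\frac{\left(-5\right) \left(-3\right)}{3} \right)}\right) = - 138 \left(17 - \left(\frac{8}{3} - \frac{25}{3} + \frac{5 \left(\left(-5\right) \left(-3\right)\right)}{3 \cdot 3}\right)\right) = - 138 \left(17 - \left(\frac{8}{3} - \frac{25}{3} + \frac{5}{3} \cdot 15 \cdot \frac{1}{3}\right)\right) = - 138 \left(17 - \left(11 - \frac{25}{3}\right)\right) = - 138 \left(17 - \frac{8}{3}\right) = \left(-138\right) \frac{43}{3} = -1978$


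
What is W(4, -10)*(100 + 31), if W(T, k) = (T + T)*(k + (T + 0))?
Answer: -6288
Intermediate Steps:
W(T, k) = 2*T*(T + k) (W(T, k) = (2*T)*(k + T) = (2*T)*(T + k) = 2*T*(T + k))
W(4, -10)*(100 + 31) = (2*4*(4 - 10))*(100 + 31) = (2*4*(-6))*131 = -48*131 = -6288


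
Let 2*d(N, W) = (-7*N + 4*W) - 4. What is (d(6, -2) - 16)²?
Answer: 1849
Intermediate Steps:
d(N, W) = -2 + 2*W - 7*N/2 (d(N, W) = ((-7*N + 4*W) - 4)/2 = (-4 - 7*N + 4*W)/2 = -2 + 2*W - 7*N/2)
(d(6, -2) - 16)² = ((-2 + 2*(-2) - 7/2*6) - 16)² = ((-2 - 4 - 21) - 16)² = (-27 - 16)² = (-43)² = 1849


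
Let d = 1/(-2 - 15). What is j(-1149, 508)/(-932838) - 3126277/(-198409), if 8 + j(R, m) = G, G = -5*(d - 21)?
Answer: 24788470780828/1573209365307 ≈ 15.757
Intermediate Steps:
d = -1/17 (d = 1/(-17) = -1/17 ≈ -0.058824)
G = 1790/17 (G = -5*(-1/17 - 21) = -5*(-358/17) = 1790/17 ≈ 105.29)
j(R, m) = 1654/17 (j(R, m) = -8 + 1790/17 = 1654/17)
j(-1149, 508)/(-932838) - 3126277/(-198409) = (1654/17)/(-932838) - 3126277/(-198409) = (1654/17)*(-1/932838) - 3126277*(-1/198409) = -827/7929123 + 3126277/198409 = 24788470780828/1573209365307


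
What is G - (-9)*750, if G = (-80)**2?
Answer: 13150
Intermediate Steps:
G = 6400
G - (-9)*750 = 6400 - (-9)*750 = 6400 - 1*(-6750) = 6400 + 6750 = 13150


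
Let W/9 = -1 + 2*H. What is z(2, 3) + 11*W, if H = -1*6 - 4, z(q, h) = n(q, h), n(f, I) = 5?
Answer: -2074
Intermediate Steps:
z(q, h) = 5
H = -10 (H = -6 - 4 = -10)
W = -189 (W = 9*(-1 + 2*(-10)) = 9*(-1 - 20) = 9*(-21) = -189)
z(2, 3) + 11*W = 5 + 11*(-189) = 5 - 2079 = -2074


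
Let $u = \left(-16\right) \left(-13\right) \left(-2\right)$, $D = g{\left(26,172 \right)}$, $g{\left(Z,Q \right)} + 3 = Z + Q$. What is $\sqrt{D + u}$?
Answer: $i \sqrt{221} \approx 14.866 i$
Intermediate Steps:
$g{\left(Z,Q \right)} = -3 + Q + Z$ ($g{\left(Z,Q \right)} = -3 + \left(Z + Q\right) = -3 + \left(Q + Z\right) = -3 + Q + Z$)
$D = 195$ ($D = -3 + 172 + 26 = 195$)
$u = -416$ ($u = 208 \left(-2\right) = -416$)
$\sqrt{D + u} = \sqrt{195 - 416} = \sqrt{-221} = i \sqrt{221}$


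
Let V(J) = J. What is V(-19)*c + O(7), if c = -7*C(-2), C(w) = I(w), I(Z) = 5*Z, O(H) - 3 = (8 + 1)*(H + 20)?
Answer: -1084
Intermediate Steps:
O(H) = 183 + 9*H (O(H) = 3 + (8 + 1)*(H + 20) = 3 + 9*(20 + H) = 3 + (180 + 9*H) = 183 + 9*H)
C(w) = 5*w
c = 70 (c = -35*(-2) = -7*(-10) = 70)
V(-19)*c + O(7) = -19*70 + (183 + 9*7) = -1330 + (183 + 63) = -1330 + 246 = -1084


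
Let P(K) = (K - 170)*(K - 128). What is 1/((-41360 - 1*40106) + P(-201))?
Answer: 1/40593 ≈ 2.4635e-5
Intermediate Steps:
P(K) = (-170 + K)*(-128 + K)
1/((-41360 - 1*40106) + P(-201)) = 1/((-41360 - 1*40106) + (21760 + (-201)² - 298*(-201))) = 1/((-41360 - 40106) + (21760 + 40401 + 59898)) = 1/(-81466 + 122059) = 1/40593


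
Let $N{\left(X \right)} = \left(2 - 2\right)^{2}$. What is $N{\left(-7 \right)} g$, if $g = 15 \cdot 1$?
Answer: $0$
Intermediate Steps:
$g = 15$
$N{\left(X \right)} = 0$ ($N{\left(X \right)} = 0^{2} = 0$)
$N{\left(-7 \right)} g = 0 \cdot 15 = 0$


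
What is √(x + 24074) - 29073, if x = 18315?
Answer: -29073 + √42389 ≈ -28867.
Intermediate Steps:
√(x + 24074) - 29073 = √(18315 + 24074) - 29073 = √42389 - 29073 = -29073 + √42389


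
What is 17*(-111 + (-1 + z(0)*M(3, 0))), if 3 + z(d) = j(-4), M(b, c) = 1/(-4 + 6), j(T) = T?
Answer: -3927/2 ≈ -1963.5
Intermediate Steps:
M(b, c) = ½ (M(b, c) = 1/2 = ½)
z(d) = -7 (z(d) = -3 - 4 = -7)
17*(-111 + (-1 + z(0)*M(3, 0))) = 17*(-111 + (-1 - 7*½)) = 17*(-111 + (-1 - 7/2)) = 17*(-111 - 9/2) = 17*(-231/2) = -3927/2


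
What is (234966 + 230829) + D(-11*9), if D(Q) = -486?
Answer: 465309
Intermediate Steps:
(234966 + 230829) + D(-11*9) = (234966 + 230829) - 486 = 465795 - 486 = 465309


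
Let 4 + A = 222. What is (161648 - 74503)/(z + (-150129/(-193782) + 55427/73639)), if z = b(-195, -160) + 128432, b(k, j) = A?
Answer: 82903436137814/122389737646803 ≈ 0.67737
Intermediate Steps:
A = 218 (A = -4 + 222 = 218)
b(k, j) = 218
z = 128650 (z = 218 + 128432 = 128650)
(161648 - 74503)/(z + (-150129/(-193782) + 55427/73639)) = (161648 - 74503)/(128650 + (-150129/(-193782) + 55427/73639)) = 87145/(128650 + (-150129*(-1/193782) + 55427*(1/73639))) = 87145/(128650 + (50043/64594 + 55427/73639)) = 87145/(128650 + 7265368115/4756637566) = 87145/(611948688234015/4756637566) = 87145*(4756637566/611948688234015) = 82903436137814/122389737646803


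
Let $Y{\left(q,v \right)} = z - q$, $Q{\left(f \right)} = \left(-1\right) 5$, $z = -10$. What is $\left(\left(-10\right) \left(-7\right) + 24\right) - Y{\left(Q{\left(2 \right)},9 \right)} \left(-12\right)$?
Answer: $34$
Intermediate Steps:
$Q{\left(f \right)} = -5$
$Y{\left(q,v \right)} = -10 - q$
$\left(\left(-10\right) \left(-7\right) + 24\right) - Y{\left(Q{\left(2 \right)},9 \right)} \left(-12\right) = \left(\left(-10\right) \left(-7\right) + 24\right) - \left(-10 - -5\right) \left(-12\right) = \left(70 + 24\right) - \left(-10 + 5\right) \left(-12\right) = 94 - \left(-5\right) \left(-12\right) = 94 - 60 = 34$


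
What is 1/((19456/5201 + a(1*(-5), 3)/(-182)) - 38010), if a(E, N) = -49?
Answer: -135226/5139397997 ≈ -2.6312e-5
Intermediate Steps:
1/((19456/5201 + a(1*(-5), 3)/(-182)) - 38010) = 1/((19456/5201 - 49/(-182)) - 38010) = 1/((19456*(1/5201) - 49*(-1/182)) - 38010) = 1/((19456/5201 + 7/26) - 38010) = 1/(542263/135226 - 38010) = 1/(-5139397997/135226) = -135226/5139397997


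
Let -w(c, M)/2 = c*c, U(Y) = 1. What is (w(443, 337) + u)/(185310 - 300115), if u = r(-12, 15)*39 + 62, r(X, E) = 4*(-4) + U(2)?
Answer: 393021/114805 ≈ 3.4234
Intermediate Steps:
w(c, M) = -2*c**2 (w(c, M) = -2*c*c = -2*c**2)
r(X, E) = -15 (r(X, E) = 4*(-4) + 1 = -16 + 1 = -15)
u = -523 (u = -15*39 + 62 = -585 + 62 = -523)
(w(443, 337) + u)/(185310 - 300115) = (-2*443**2 - 523)/(185310 - 300115) = (-2*196249 - 523)/(-114805) = (-392498 - 523)*(-1/114805) = -393021*(-1/114805) = 393021/114805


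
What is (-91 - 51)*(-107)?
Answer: 15194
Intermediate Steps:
(-91 - 51)*(-107) = -142*(-107) = 15194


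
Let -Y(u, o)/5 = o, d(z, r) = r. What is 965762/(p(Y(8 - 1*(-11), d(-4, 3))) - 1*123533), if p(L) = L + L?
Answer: -965762/123563 ≈ -7.8159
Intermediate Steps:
Y(u, o) = -5*o
p(L) = 2*L
965762/(p(Y(8 - 1*(-11), d(-4, 3))) - 1*123533) = 965762/(2*(-5*3) - 1*123533) = 965762/(2*(-15) - 123533) = 965762/(-30 - 123533) = 965762/(-123563) = 965762*(-1/123563) = -965762/123563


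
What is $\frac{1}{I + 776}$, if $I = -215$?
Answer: $\frac{1}{561} \approx 0.0017825$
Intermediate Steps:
$\frac{1}{I + 776} = \frac{1}{-215 + 776} = \frac{1}{561}$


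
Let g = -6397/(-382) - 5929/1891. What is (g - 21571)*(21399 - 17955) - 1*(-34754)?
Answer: -26802842820392/361181 ≈ -7.4209e+7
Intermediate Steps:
g = 9831849/722362 (g = -6397*(-1/382) - 5929*1/1891 = 6397/382 - 5929/1891 = 9831849/722362 ≈ 13.611)
(g - 21571)*(21399 - 17955) - 1*(-34754) = (9831849/722362 - 21571)*(21399 - 17955) - 1*(-34754) = -15572238853/722362*3444 + 34754 = -26815395304866/361181 + 34754 = -26802842820392/361181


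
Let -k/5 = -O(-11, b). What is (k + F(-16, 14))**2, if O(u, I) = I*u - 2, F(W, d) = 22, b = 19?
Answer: 1067089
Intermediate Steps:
O(u, I) = -2 + I*u
k = -1055 (k = -(-5)*(-2 + 19*(-11)) = -(-5)*(-2 - 209) = -(-5)*(-211) = -5*211 = -1055)
(k + F(-16, 14))**2 = (-1055 + 22)**2 = (-1033)**2 = 1067089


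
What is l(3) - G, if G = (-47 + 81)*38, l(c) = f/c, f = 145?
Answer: -3731/3 ≈ -1243.7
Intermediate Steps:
l(c) = 145/c
G = 1292 (G = 34*38 = 1292)
l(3) - G = 145/3 - 1*1292 = 145*(1/3) - 1292 = 145/3 - 1292 = -3731/3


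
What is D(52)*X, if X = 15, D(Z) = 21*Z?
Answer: 16380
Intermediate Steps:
D(52)*X = (21*52)*15 = 1092*15 = 16380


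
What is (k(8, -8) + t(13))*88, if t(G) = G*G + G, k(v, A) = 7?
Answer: 16632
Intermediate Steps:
t(G) = G + G**2 (t(G) = G**2 + G = G + G**2)
(k(8, -8) + t(13))*88 = (7 + 13*(1 + 13))*88 = (7 + 13*14)*88 = (7 + 182)*88 = 189*88 = 16632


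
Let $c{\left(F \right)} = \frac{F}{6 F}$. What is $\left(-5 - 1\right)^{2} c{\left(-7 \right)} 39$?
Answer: $234$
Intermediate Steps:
$c{\left(F \right)} = \frac{1}{6}$ ($c{\left(F \right)} = F \frac{1}{6 F} = \frac{1}{6}$)
$\left(-5 - 1\right)^{2} c{\left(-7 \right)} 39 = \left(-5 - 1\right)^{2} \cdot \frac{1}{6} \cdot 39 = \left(-6\right)^{2} \cdot \frac{1}{6} \cdot 39 = 36 \cdot \frac{1}{6} \cdot 39 = 6 \cdot 39 = 234$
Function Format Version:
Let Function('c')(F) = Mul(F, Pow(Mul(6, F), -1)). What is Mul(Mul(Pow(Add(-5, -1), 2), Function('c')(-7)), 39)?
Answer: 234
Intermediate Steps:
Function('c')(F) = Rational(1, 6) (Function('c')(F) = Mul(F, Mul(Rational(1, 6), Pow(F, -1))) = Rational(1, 6))
Mul(Mul(Pow(Add(-5, -1), 2), Function('c')(-7)), 39) = Mul(Mul(Pow(Add(-5, -1), 2), Rational(1, 6)), 39) = Mul(Mul(Pow(-6, 2), Rational(1, 6)), 39) = Mul(Mul(36, Rational(1, 6)), 39) = Mul(6, 39) = 234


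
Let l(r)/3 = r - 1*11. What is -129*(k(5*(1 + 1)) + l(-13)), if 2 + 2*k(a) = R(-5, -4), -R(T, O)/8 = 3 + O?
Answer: 8901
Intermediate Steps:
R(T, O) = -24 - 8*O (R(T, O) = -8*(3 + O) = -24 - 8*O)
l(r) = -33 + 3*r (l(r) = 3*(r - 1*11) = 3*(r - 11) = 3*(-11 + r) = -33 + 3*r)
k(a) = 3 (k(a) = -1 + (-24 - 8*(-4))/2 = -1 + (-24 + 32)/2 = -1 + (½)*8 = -1 + 4 = 3)
-129*(k(5*(1 + 1)) + l(-13)) = -129*(3 + (-33 + 3*(-13))) = -129*(3 + (-33 - 39)) = -129*(3 - 72) = -129*(-69) = 8901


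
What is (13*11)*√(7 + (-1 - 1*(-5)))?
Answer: 143*√11 ≈ 474.28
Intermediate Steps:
(13*11)*√(7 + (-1 - 1*(-5))) = 143*√(7 + (-1 + 5)) = 143*√(7 + 4) = 143*√11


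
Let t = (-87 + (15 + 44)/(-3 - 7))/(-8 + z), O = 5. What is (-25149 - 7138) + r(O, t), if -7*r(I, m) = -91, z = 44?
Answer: -32274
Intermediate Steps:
t = -929/360 (t = (-87 + (15 + 44)/(-3 - 7))/(-8 + 44) = (-87 + 59/(-10))/36 = (-87 + 59*(-⅒))*(1/36) = (-87 - 59/10)*(1/36) = -929/10*1/36 = -929/360 ≈ -2.5806)
r(I, m) = 13 (r(I, m) = -⅐*(-91) = 13)
(-25149 - 7138) + r(O, t) = (-25149 - 7138) + 13 = -32287 + 13 = -32274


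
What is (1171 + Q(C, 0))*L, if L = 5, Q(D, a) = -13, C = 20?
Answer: 5790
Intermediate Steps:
(1171 + Q(C, 0))*L = (1171 - 13)*5 = 1158*5 = 5790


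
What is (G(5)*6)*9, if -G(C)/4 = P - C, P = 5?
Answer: 0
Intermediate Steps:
G(C) = -20 + 4*C (G(C) = -4*(5 - C) = -20 + 4*C)
(G(5)*6)*9 = ((-20 + 4*5)*6)*9 = ((-20 + 20)*6)*9 = (0*6)*9 = 0*9 = 0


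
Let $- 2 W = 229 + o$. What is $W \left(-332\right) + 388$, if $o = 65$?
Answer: $49192$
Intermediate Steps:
$W = -147$ ($W = - \frac{229 + 65}{2} = \left(- \frac{1}{2}\right) 294 = -147$)
$W \left(-332\right) + 388 = \left(-147\right) \left(-332\right) + 388 = 48804 + 388 = 49192$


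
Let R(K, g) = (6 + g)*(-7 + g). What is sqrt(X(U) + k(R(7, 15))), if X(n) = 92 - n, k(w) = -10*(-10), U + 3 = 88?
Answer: sqrt(107) ≈ 10.344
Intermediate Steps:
U = 85 (U = -3 + 88 = 85)
R(K, g) = (-7 + g)*(6 + g)
k(w) = 100
sqrt(X(U) + k(R(7, 15))) = sqrt((92 - 1*85) + 100) = sqrt((92 - 85) + 100) = sqrt(7 + 100) = sqrt(107)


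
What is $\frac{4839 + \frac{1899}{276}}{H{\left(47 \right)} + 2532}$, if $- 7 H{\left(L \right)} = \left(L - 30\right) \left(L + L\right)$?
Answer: $\frac{3120747}{1483592} \approx 2.1035$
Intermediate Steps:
$H{\left(L \right)} = - \frac{2 L \left(-30 + L\right)}{7}$ ($H{\left(L \right)} = - \frac{\left(L - 30\right) \left(L + L\right)}{7} = - \frac{\left(-30 + L\right) 2 L}{7} = - \frac{2 L \left(-30 + L\right)}{7}$)
$\frac{4839 + \frac{1899}{276}}{H{\left(47 \right)} + 2532} = \frac{4839 + \frac{1899}{276}}{\frac{2}{7} \cdot 47 \left(30 - 47\right) + 2532} = \frac{4839 + 1899 \cdot \frac{1}{276}}{\frac{2}{7} \cdot 47 \left(30 - 47\right) + 2532} = \frac{4839 + \frac{633}{92}}{\frac{2}{7} \cdot 47 \left(-17\right) + 2532} = \frac{445821}{92 \left(- \frac{1598}{7} + 2532\right)} = \frac{445821}{92 \cdot \frac{16126}{7}} = \frac{445821}{92} \cdot \frac{7}{16126} = \frac{3120747}{1483592}$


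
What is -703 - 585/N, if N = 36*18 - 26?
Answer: -437851/622 ≈ -703.94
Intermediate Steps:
N = 622 (N = 648 - 26 = 622)
-703 - 585/N = -703 - 585/622 = -437851/622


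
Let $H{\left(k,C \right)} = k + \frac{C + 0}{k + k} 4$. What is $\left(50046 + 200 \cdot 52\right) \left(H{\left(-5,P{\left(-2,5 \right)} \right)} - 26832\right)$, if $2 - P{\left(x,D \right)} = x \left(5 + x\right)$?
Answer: $- \frac{8111913646}{5} \approx -1.6224 \cdot 10^{9}$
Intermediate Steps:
$P{\left(x,D \right)} = 2 - x \left(5 + x\right)$
$H{\left(k,C \right)} = k + \frac{2 C}{k}$ ($H{\left(k,C \right)} = k + \frac{C}{2 k} 4 = k + \frac{2 C}{k}$)
$\left(50046 + 200 \cdot 52\right) \left(H{\left(-5,P{\left(-2,5 \right)} \right)} - 26832\right) = \left(50046 + 200 \cdot 52\right) \left(\left(-5 + \frac{2 \left(2 - \left(-2\right)^{2} - -10\right)}{-5}\right) - 26832\right) = \left(50046 + 10400\right) \left(\left(-5 + 2 \left(2 - 4 + 10\right) \left(- \frac{1}{5}\right)\right) - 26832\right) = 60446 \left(\left(-5 + 2 \left(2 - 4 + 10\right) \left(- \frac{1}{5}\right)\right) - 26832\right) = 60446 \left(\left(-5 + 2 \cdot 8 \left(- \frac{1}{5}\right)\right) - 26832\right) = 60446 \left(\left(-5 - \frac{16}{5}\right) - 26832\right) = 60446 \left(- \frac{41}{5} - 26832\right) = 60446 \left(- \frac{134201}{5}\right) = - \frac{8111913646}{5}$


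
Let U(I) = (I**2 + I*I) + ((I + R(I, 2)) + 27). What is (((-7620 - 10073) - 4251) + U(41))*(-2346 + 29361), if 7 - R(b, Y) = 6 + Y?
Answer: -500182725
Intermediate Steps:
R(b, Y) = 1 - Y (R(b, Y) = 7 - (6 + Y) = 7 + (-6 - Y) = 1 - Y)
U(I) = 26 + I + 2*I**2 (U(I) = (I**2 + I*I) + ((I + (1 - 1*2)) + 27) = (I**2 + I**2) + ((I + (1 - 2)) + 27) = 2*I**2 + ((I - 1) + 27) = 2*I**2 + ((-1 + I) + 27) = 2*I**2 + (26 + I) = 26 + I + 2*I**2)
(((-7620 - 10073) - 4251) + U(41))*(-2346 + 29361) = (((-7620 - 10073) - 4251) + (26 + 41 + 2*41**2))*(-2346 + 29361) = ((-17693 - 4251) + (26 + 41 + 2*1681))*27015 = (-21944 + (26 + 41 + 3362))*27015 = (-21944 + 3429)*27015 = -18515*27015 = -500182725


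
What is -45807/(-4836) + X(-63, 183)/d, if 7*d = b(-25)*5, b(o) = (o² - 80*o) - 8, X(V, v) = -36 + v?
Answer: 201453613/21093020 ≈ 9.5507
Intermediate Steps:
b(o) = -8 + o² - 80*o
d = 13085/7 (d = ((-8 + (-25)² - 80*(-25))*5)/7 = ((-8 + 625 + 2000)*5)/7 = (2617*5)/7 = (⅐)*13085 = 13085/7 ≈ 1869.3)
-45807/(-4836) + X(-63, 183)/d = -45807/(-4836) + (-36 + 183)/(13085/7) = -45807*(-1/4836) + 147*(7/13085) = 15269/1612 + 1029/13085 = 201453613/21093020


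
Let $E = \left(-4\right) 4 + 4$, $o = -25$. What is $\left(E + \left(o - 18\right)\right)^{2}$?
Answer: $3025$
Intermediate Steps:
$E = -12$ ($E = -16 + 4 = -12$)
$\left(E + \left(o - 18\right)\right)^{2} = \left(-12 - 43\right)^{2} = \left(-55\right)^{2} = 3025$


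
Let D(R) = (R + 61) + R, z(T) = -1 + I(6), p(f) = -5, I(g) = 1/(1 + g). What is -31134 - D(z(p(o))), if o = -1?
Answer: -218353/7 ≈ -31193.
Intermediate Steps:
z(T) = -6/7 (z(T) = -1 + 1/(1 + 6) = -1 + 1/7 = -6/7)
D(R) = 61 + 2*R (D(R) = (61 + R) + R = 61 + 2*R)
-31134 - D(z(p(o))) = -31134 - (61 + 2*(-6/7)) = -31134 - (61 - 12/7) = -31134 - 1*415/7 = -31134 - 415/7 = -218353/7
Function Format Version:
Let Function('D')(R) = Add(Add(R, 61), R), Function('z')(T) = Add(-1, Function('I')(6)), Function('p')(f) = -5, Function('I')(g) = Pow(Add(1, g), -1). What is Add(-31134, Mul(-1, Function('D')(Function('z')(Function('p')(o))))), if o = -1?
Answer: Rational(-218353, 7) ≈ -31193.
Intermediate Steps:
Function('z')(T) = Rational(-6, 7) (Function('z')(T) = Add(-1, Pow(Add(1, 6), -1)) = Add(-1, Pow(7, -1)) = Add(-1, Rational(1, 7)) = Rational(-6, 7))
Function('D')(R) = Add(61, Mul(2, R)) (Function('D')(R) = Add(Add(61, R), R) = Add(61, Mul(2, R)))
Add(-31134, Mul(-1, Function('D')(Function('z')(Function('p')(o))))) = Add(-31134, Mul(-1, Add(61, Mul(2, Rational(-6, 7))))) = Add(-31134, Mul(-1, Add(61, Rational(-12, 7)))) = Add(-31134, Mul(-1, Rational(415, 7))) = Add(-31134, Rational(-415, 7)) = Rational(-218353, 7)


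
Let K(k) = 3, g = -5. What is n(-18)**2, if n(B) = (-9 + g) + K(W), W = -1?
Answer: 121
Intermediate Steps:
n(B) = -11 (n(B) = (-9 - 5) + 3 = -14 + 3 = -11)
n(-18)**2 = (-11)**2 = 121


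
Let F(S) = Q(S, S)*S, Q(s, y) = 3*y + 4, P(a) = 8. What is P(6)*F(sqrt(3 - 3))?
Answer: 0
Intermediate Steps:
Q(s, y) = 4 + 3*y
F(S) = S*(4 + 3*S) (F(S) = (4 + 3*S)*S = S*(4 + 3*S))
P(6)*F(sqrt(3 - 3)) = 8*(sqrt(3 - 3)*(4 + 3*sqrt(3 - 3))) = 8*(sqrt(0)*(4 + 3*sqrt(0))) = 8*(0*(4 + 3*0)) = 8*(0*(4 + 0)) = 8*(0*4) = 8*0 = 0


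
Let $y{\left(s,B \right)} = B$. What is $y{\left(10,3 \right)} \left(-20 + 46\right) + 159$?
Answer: $237$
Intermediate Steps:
$y{\left(10,3 \right)} \left(-20 + 46\right) + 159 = 3 \left(-20 + 46\right) + 159 = 3 \cdot 26 + 159 = 78 + 159 = 237$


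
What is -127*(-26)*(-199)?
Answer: -657098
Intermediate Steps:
-127*(-26)*(-199) = 3302*(-199) = -657098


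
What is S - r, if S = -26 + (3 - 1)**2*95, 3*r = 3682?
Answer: -2620/3 ≈ -873.33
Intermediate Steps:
r = 3682/3 (r = (1/3)*3682 = 3682/3 ≈ 1227.3)
S = 354 (S = -26 + 2**2*95 = -26 + 4*95 = -26 + 380 = 354)
S - r = 354 - 1*3682/3 = 354 - 3682/3 = -2620/3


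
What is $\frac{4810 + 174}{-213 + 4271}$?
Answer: $\frac{2492}{2029} \approx 1.2282$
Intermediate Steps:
$\frac{4810 + 174}{-213 + 4271} = \frac{4984}{4058} = 4984 \cdot \frac{1}{4058} = \frac{2492}{2029}$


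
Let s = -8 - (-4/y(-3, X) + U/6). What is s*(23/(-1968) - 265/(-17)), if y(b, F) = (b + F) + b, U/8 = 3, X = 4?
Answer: -3647903/16728 ≈ -218.07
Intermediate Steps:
U = 24 (U = 8*3 = 24)
y(b, F) = F + 2*b (y(b, F) = (F + b) + b = F + 2*b)
s = -14 (s = -8 - (-4/(4 + 2*(-3)) + 24/6) = -8 - (-4/(4 - 6) + 24*(1/6)) = -8 - (-4/(-2) + 4) = -8 - (-4*(-1/2) + 4) = -8 - (2 + 4) = -8 - 1*6 = -8 - 6 = -14)
s*(23/(-1968) - 265/(-17)) = -14*(23/(-1968) - 265/(-17)) = -14*(23*(-1/1968) - 265*(-1/17)) = -14*(-23/1968 + 265/17) = -14*521129/33456 = -3647903/16728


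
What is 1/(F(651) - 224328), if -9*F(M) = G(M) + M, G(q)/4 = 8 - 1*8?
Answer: -3/673201 ≈ -4.4563e-6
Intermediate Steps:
G(q) = 0 (G(q) = 4*(8 - 1*8) = 4*(8 - 8) = 4*0 = 0)
F(M) = -M/9 (F(M) = -(0 + M)/9 = -M/9)
1/(F(651) - 224328) = 1/(-⅑*651 - 224328) = 1/(-217/3 - 224328) = 1/(-673201/3) = -3/673201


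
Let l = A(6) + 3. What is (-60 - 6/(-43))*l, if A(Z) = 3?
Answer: -15444/43 ≈ -359.16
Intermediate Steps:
l = 6 (l = 3 + 3 = 6)
(-60 - 6/(-43))*l = (-60 - 6/(-43))*6 = (-60 - 6*(-1/43))*6 = (-60 + 6/43)*6 = -2574/43*6 = -15444/43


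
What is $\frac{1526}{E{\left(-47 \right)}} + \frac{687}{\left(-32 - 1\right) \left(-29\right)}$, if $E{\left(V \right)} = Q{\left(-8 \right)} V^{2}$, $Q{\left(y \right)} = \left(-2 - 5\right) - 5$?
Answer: $\frac{2791769}{4228026} \approx 0.6603$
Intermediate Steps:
$Q{\left(y \right)} = -12$ ($Q{\left(y \right)} = -7 - 5 = -12$)
$E{\left(V \right)} = - 12 V^{2}$
$\frac{1526}{E{\left(-47 \right)}} + \frac{687}{\left(-32 - 1\right) \left(-29\right)} = \frac{1526}{\left(-12\right) \left(-47\right)^{2}} + \frac{687}{\left(-32 - 1\right) \left(-29\right)} = \frac{1526}{\left(-12\right) 2209} + \frac{687}{\left(-33\right) \left(-29\right)} = \frac{1526}{-26508} + \frac{687}{957} = 1526 \left(- \frac{1}{26508}\right) + 687 \cdot \frac{1}{957} = - \frac{763}{13254} + \frac{229}{319} = \frac{2791769}{4228026}$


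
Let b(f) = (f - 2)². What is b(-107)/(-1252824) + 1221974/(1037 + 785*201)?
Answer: 764515695197/99488006664 ≈ 7.6845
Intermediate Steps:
b(f) = (-2 + f)²
b(-107)/(-1252824) + 1221974/(1037 + 785*201) = (-2 - 107)²/(-1252824) + 1221974/(1037 + 785*201) = (-109)²*(-1/1252824) + 1221974/(1037 + 157785) = 11881*(-1/1252824) + 1221974/158822 = -11881/1252824 + 1221974*(1/158822) = -11881/1252824 + 610987/79411 = 764515695197/99488006664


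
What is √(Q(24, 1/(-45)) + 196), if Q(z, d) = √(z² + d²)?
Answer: √(44100 + 5*√1166401)/15 ≈ 14.832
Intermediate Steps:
Q(z, d) = √(d² + z²)
√(Q(24, 1/(-45)) + 196) = √(√((1/(-45))² + 24²) + 196) = √(√((-1/45)² + 576) + 196) = √(√(1/2025 + 576) + 196) = √(√(1166401/2025) + 196) = √(√1166401/45 + 196) = √(196 + √1166401/45)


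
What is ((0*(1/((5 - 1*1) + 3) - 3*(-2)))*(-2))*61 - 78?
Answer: -78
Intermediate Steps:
((0*(1/((5 - 1*1) + 3) - 3*(-2)))*(-2))*61 - 78 = ((0*(1/((5 - 1) + 3) + 6))*(-2))*61 - 78 = ((0*(1/(4 + 3) + 6))*(-2))*61 - 78 = ((0*(1/7 + 6))*(-2))*61 - 78 = ((0*(⅐ + 6))*(-2))*61 - 78 = ((0*(43/7))*(-2))*61 - 78 = (0*(-2))*61 - 78 = 0*61 - 78 = 0 - 78 = -78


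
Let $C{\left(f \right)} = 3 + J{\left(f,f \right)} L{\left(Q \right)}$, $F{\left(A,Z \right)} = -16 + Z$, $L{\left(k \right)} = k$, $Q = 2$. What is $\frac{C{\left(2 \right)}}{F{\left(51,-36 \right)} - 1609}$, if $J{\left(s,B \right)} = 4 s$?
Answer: $- \frac{19}{1661} \approx -0.011439$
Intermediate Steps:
$C{\left(f \right)} = 3 + 8 f$ ($C{\left(f \right)} = 3 + 4 f 2 = 3 + 8 f$)
$\frac{C{\left(2 \right)}}{F{\left(51,-36 \right)} - 1609} = \frac{3 + 8 \cdot 2}{\left(-16 - 36\right) - 1609} = \frac{3 + 16}{-52 - 1609} = \frac{19}{-1661} = 19 \left(- \frac{1}{1661}\right) = - \frac{19}{1661}$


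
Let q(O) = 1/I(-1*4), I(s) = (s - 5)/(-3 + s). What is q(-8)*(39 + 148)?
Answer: 1309/9 ≈ 145.44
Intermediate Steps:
I(s) = (-5 + s)/(-3 + s)
q(O) = 7/9 (q(O) = 1/((-5 - 1*4)/(-3 - 1*4)) = 1/((-5 - 4)/(-3 - 4)) = 1/(-9/(-7)) = 1/(-⅐*(-9)) = 1/(9/7) = 7/9)
q(-8)*(39 + 148) = 7*(39 + 148)/9 = (7/9)*187 = 1309/9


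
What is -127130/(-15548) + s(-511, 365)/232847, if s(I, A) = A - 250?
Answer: 14801813565/1810152578 ≈ 8.1771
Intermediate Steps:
s(I, A) = -250 + A
-127130/(-15548) + s(-511, 365)/232847 = -127130/(-15548) + (-250 + 365)/232847 = -127130*(-1/15548) + 115*(1/232847) = 63565/7774 + 115/232847 = 14801813565/1810152578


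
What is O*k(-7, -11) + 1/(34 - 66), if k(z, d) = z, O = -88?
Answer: 19711/32 ≈ 615.97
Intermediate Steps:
O*k(-7, -11) + 1/(34 - 66) = -88*(-7) + 1/(34 - 66) = 616 + 1/(-32) = 616 - 1/32 = 19711/32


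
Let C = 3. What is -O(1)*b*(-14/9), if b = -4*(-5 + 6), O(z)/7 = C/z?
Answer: -392/3 ≈ -130.67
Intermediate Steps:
O(z) = 21/z (O(z) = 7*(3/z) = 21/z)
b = -4 (b = -4*1 = -4)
-O(1)*b*(-14/9) = -(21/1)*(-4)*(-14/9) = -(21*1)*(-4)*(-14*1/9) = -21*(-4)*(-14)/9 = -(-84)*(-14)/9 = -1*392/3 = -392/3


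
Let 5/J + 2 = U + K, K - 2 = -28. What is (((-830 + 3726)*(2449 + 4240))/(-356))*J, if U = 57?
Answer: -24214180/2581 ≈ -9381.7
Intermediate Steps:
K = -26 (K = 2 - 28 = -26)
J = 5/29 (J = 5/(-2 + (57 - 26)) = 5/(-2 + 31) = 5/29 ≈ 0.17241)
(((-830 + 3726)*(2449 + 4240))/(-356))*J = (((-830 + 3726)*(2449 + 4240))/(-356))*(5/29) = ((2896*6689)*(-1/356))*(5/29) = (19371344*(-1/356))*(5/29) = -4842836/89*5/29 = -24214180/2581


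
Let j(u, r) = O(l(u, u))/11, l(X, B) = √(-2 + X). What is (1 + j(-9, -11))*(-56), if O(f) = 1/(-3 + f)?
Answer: -3038/55 + 14*I*√11/55 ≈ -55.236 + 0.84423*I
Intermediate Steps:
j(u, r) = 1/(11*(-3 + √(-2 + u))) (j(u, r) = 1/((-3 + √(-2 + u))*11) = (1/11)/(-3 + √(-2 + u)) = 1/(11*(-3 + √(-2 + u))))
(1 + j(-9, -11))*(-56) = (1 + 1/(11*(-3 + √(-2 - 9))))*(-56) = (1 + 1/(11*(-3 + √(-11))))*(-56) = (1 + 1/(11*(-3 + I*√11)))*(-56) = -56 - 56/(11*(-3 + I*√11))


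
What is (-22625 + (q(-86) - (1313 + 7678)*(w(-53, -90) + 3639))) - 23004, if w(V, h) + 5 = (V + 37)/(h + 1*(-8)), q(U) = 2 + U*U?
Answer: -1602936653/49 ≈ -3.2713e+7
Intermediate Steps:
q(U) = 2 + U²
w(V, h) = -5 + (37 + V)/(-8 + h) (w(V, h) = -5 + (V + 37)/(h + 1*(-8)) = -5 + (37 + V)/(h - 8) = -5 + (37 + V)/(-8 + h))
(-22625 + (q(-86) - (1313 + 7678)*(w(-53, -90) + 3639))) - 23004 = (-22625 + ((2 + (-86)²) - (1313 + 7678)*((77 - 53 - 5*(-90))/(-8 - 90) + 3639))) - 23004 = (-22625 + ((2 + 7396) - 8991*((77 - 53 + 450)/(-98) + 3639))) - 23004 = (-22625 + (7398 - 8991*(-1/98*474 + 3639))) - 23004 = (-22625 + (7398 - 8991*(-237/49 + 3639))) - 23004 = (-22625 + (7398 - 8991*178074/49)) - 23004 = (-22625 + (7398 - 1*1601063334/49)) - 23004 = (-22625 + (7398 - 1601063334/49)) - 23004 = (-22625 - 1600700832/49) - 23004 = -1601809457/49 - 23004 = -1602936653/49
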